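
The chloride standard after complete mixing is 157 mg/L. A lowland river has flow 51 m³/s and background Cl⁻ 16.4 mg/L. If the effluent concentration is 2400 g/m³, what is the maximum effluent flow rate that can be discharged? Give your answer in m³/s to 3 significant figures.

3.20 m³/s

Mass balance at complete mixing: C_std·(Q_w + Q_r) = Q_w·C_e + Q_r·C_b.
Rearranging, Q_w = Q_r·(C_std − C_b)/(C_e − C_std) = 51·(157 − 16.4) / (2400 − 157) = 3.197 m³/s.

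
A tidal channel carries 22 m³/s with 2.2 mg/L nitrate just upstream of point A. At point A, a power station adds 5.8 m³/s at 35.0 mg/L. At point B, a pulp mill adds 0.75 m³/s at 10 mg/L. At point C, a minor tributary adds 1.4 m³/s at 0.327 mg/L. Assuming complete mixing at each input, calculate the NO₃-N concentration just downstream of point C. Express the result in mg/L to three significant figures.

After input A: C = (22·2.2 + 5.8·35) / 27.8 = 9.043 mg/L.
After input B: C = (27.8·9.043 + 0.75·10) / 28.55 = 9.068 mg/L.
After input C: C = (28.55·9.068 + 1.4·0.327) / 29.95 = 8.66 mg/L.

8.66 mg/L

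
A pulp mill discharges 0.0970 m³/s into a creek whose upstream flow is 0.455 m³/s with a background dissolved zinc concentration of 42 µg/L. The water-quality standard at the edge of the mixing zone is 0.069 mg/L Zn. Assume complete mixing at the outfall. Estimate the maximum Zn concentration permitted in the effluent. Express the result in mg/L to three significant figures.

0.196 mg/L

42 µg/L = 0.042 mg/L.
Mass balance: 0.069·0.552 = 0.097·Cₑ + 0.455·0.042.
Cₑ = (0.03809 − 0.01911) / 0.097 = 0.1956 mg/L.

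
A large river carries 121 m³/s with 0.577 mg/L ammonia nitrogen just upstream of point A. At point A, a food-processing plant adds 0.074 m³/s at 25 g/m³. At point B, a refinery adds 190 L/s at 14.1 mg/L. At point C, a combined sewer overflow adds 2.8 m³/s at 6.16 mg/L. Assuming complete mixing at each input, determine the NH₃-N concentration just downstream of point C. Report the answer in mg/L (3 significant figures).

0.738 mg/L

After input A: C = (121·0.577 + 0.074·25) / 121.1 = 0.5919 mg/L.
190 L/s = 0.19 m³/s.
After input B: C = (121.1·0.5919 + 0.19·14.1) / 121.3 = 0.6131 mg/L.
After input C: C = (121.3·0.6131 + 2.8·6.16) / 124.1 = 0.7383 mg/L.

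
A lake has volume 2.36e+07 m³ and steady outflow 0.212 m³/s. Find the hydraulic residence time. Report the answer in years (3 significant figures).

Q = 0.212 m³/s × 3.156e+07 s/yr = 6.69e+06 m³/yr.
Hydraulic residence time τ = V/Q = 2.36e+07/6.69e+06 = 3.528 yr.

3.53 yr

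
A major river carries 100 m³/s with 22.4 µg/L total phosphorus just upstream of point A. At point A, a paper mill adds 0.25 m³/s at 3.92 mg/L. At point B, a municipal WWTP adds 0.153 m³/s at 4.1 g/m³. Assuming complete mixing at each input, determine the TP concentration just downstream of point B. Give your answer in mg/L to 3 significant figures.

22.4 µg/L = 0.0224 mg/L.
After input A: C = (100·0.0224 + 0.25·3.92) / 100.2 = 0.03212 mg/L.
After input B: C = (100.2·0.03212 + 0.153·4.1) / 100.4 = 0.03832 mg/L.

0.0383 mg/L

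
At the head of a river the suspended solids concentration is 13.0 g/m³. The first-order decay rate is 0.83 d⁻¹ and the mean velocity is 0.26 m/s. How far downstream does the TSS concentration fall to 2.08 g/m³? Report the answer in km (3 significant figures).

From C = C₀·e^(−kt), t = ln(C₀/C)/k = ln(13.0/2.08)/0.83 = 1.833/0.83 = 2.208 d.
Distance = v·t = 0.26 m/s × 1.908e+05 s = 4.96e+04 m = 49.6 km.

49.6 km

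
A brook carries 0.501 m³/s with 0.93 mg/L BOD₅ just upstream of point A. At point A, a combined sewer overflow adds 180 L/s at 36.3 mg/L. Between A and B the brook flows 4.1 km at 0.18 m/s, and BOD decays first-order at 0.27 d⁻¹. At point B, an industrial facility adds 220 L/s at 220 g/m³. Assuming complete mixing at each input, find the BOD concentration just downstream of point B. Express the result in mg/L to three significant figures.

180 L/s = 0.18 m³/s.
After input A: C = (0.501·0.93 + 0.18·36.3) / 0.681 = 10.28 mg/L.
Over the 4.1 km reach to input B (t = 2.278e+04 s = 0.2636 d), decay gives C = 10.28·exp(−0.27·0.2636) = 9.573 mg/L.
220 L/s = 0.22 m³/s.
After input B: C = (0.681·9.573 + 0.22·220) / 0.901 = 60.95 mg/L.

61.0 mg/L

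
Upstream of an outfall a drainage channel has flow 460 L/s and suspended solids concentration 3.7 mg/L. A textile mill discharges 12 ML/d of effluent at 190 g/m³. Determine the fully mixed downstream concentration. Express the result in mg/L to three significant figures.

46.9 mg/L

12 ML/d = 0.1389 m³/s.
460 L/s = 0.46 m³/s.
Flow-weighted mixing gives C = (0.1389·190 + 0.46·3.7) / (0.1389 + 0.46) = 28.09/0.5989 = 46.91 mg/L.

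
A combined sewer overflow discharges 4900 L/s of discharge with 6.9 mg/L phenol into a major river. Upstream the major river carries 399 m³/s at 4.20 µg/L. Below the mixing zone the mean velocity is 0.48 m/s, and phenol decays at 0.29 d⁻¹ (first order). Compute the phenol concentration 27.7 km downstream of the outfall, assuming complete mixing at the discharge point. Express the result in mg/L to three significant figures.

0.0724 mg/L

4900 L/s = 4.9 m³/s.
4.20 µg/L = 0.0042 mg/L.
After complete mixing, C₀ = (4.9·6.9 + 399·0.0042) / 403.9 = 0.08786 mg/L.
Travel time t = 2.77e+04 m / 0.48 m/s = 5.771e+04 s = 0.6679 d.
C = 0.08786·exp(−0.29·0.6679) = 0.08786·0.8239 = 0.07239 mg/L.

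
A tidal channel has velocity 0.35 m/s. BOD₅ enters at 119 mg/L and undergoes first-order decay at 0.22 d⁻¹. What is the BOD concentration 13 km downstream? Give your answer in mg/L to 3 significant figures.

Travel time t = 13 km / 0.35 m/s = 1.3e+04/0.35 = 3.714e+04 s = 0.4299 d.
First-order decay: C = 119·exp(−0.22·0.4299) = 119·0.9098 = 108.3 mg/L.

108 mg/L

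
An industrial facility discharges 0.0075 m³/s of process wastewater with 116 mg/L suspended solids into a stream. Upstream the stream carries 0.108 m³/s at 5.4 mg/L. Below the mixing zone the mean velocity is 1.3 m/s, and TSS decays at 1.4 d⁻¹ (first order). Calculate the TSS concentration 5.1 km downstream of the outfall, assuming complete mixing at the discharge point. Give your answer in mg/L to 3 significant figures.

11.8 mg/L

After complete mixing, C₀ = (0.0075·116 + 0.108·5.4) / 0.1155 = 12.58 mg/L.
Travel time t = 5100 m / 1.3 m/s = 3923 s = 0.04541 d.
C = 12.58·exp(−1.4·0.04541) = 12.58·0.9384 = 11.81 mg/L.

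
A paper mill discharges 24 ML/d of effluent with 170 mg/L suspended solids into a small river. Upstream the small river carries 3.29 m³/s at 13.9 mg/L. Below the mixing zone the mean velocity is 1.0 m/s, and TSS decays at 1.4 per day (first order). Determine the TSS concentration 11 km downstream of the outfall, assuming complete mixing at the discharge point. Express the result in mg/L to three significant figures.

21.8 mg/L

24 ML/d = 0.2778 m³/s.
After complete mixing, C₀ = (0.2778·170 + 3.29·13.9) / 3.568 = 26.05 mg/L.
Travel time t = 1.1e+04 m / 1.0 m/s = 1.1e+04 s = 0.1273 d.
C = 26.05·exp(−1.4·0.1273) = 26.05·0.8367 = 21.8 mg/L.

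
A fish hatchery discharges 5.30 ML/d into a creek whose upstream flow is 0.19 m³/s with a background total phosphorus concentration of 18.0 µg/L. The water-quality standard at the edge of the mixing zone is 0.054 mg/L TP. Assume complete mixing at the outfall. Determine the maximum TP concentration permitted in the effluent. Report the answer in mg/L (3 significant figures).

5.30 ML/d = 0.06134 m³/s.
18.0 µg/L = 0.018 mg/L.
Mass balance: 0.054·0.2513 = 0.06134·Cₑ + 0.19·0.018.
Cₑ = (0.01357 − 0.00342) / 0.06134 = 0.1655 mg/L.

0.166 mg/L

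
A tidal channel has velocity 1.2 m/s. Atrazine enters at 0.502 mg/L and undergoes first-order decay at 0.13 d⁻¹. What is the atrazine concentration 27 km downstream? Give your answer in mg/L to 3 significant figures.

0.485 mg/L

Travel time t = 27 km / 1.2 m/s = 2.7e+04/1.2 = 2.25e+04 s = 0.2604 d.
First-order decay: C = 0.502·exp(−0.13·0.2604) = 0.502·0.9667 = 0.4853 mg/L.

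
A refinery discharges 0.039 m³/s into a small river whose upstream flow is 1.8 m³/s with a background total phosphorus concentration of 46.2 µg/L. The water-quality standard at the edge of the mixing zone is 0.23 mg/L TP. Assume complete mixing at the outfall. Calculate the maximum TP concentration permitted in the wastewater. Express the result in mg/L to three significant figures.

46.2 µg/L = 0.0462 mg/L.
Mass balance: 0.23·1.839 = 0.039·Cₑ + 1.8·0.0462.
Cₑ = (0.423 − 0.08316) / 0.039 = 8.713 mg/L.

8.71 mg/L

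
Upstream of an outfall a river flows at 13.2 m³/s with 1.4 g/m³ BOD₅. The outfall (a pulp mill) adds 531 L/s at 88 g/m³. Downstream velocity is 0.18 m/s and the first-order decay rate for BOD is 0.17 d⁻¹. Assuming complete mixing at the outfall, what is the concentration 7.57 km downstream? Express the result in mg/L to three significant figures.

531 L/s = 0.531 m³/s.
After complete mixing, C₀ = (0.531·88 + 13.2·1.4) / 13.73 = 4.749 mg/L.
Travel time t = 7570 m / 0.18 m/s = 4.206e+04 s = 0.4868 d.
C = 4.749·exp(−0.17·0.4868) = 4.749·0.9206 = 4.372 mg/L.

4.37 mg/L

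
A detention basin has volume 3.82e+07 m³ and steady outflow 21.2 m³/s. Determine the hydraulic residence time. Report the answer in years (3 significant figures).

Q = 21.2 m³/s × 3.156e+07 s/yr = 6.69e+08 m³/yr.
Hydraulic residence time τ = V/Q = 3.82e+07/6.69e+08 = 0.0571 yr.

0.0571 yr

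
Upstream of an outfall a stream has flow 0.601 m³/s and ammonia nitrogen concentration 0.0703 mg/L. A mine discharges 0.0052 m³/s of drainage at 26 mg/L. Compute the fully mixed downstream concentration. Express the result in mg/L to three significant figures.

0.293 mg/L

By mass balance at complete mixing, C = (0.0052·26 + 0.601·0.0703) / (0.0052 + 0.601) = 0.1775/0.6062 = 0.2927 mg/L.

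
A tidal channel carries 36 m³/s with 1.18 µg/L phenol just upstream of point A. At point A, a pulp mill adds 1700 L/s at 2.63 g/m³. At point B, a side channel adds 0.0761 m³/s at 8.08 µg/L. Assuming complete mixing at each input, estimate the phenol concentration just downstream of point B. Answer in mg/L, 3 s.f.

1.18 µg/L = 0.00118 mg/L.
1700 L/s = 1.7 m³/s.
After input A: C = (36·0.00118 + 1.7·2.63) / 37.7 = 0.1197 mg/L.
8.08 µg/L = 0.00808 mg/L.
After input B: C = (37.7·0.1197 + 0.0761·0.00808) / 37.78 = 0.1195 mg/L.

0.119 mg/L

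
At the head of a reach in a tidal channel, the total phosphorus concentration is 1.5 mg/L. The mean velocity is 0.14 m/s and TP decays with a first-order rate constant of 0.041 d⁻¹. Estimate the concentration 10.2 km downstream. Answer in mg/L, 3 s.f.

Travel time t = 10.2 km / 0.14 m/s = 1.02e+04/0.14 = 7.286e+04 s = 0.8433 d.
First-order decay: C = 1.5·exp(−0.041·0.8433) = 1.5·0.966 = 1.449 mg/L.

1.45 mg/L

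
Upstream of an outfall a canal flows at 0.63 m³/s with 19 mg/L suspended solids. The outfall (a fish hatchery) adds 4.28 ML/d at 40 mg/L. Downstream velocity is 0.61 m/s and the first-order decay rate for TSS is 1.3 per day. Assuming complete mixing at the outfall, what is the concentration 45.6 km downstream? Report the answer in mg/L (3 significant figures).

4.28 ML/d = 0.04954 m³/s.
After complete mixing, C₀ = (0.04954·40 + 0.63·19) / 0.6795 = 20.53 mg/L.
Travel time t = 4.56e+04 m / 0.61 m/s = 7.475e+04 s = 0.8652 d.
C = 20.53·exp(−1.3·0.8652) = 20.53·0.3247 = 6.667 mg/L.

6.67 mg/L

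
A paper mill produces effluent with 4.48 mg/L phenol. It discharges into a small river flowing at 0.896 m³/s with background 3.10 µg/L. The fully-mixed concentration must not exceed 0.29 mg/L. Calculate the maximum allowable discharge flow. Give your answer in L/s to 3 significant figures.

61.4 L/s

3.10 µg/L = 0.0031 mg/L.
Mass balance at complete mixing: C_std·(Q_w + Q_r) = Q_w·C_e + Q_r·C_b.
Rearranging, Q_w = Q_r·(C_std − C_b)/(C_e − C_std) = 0.896·(0.29 − 0.0031) / (4.48 − 0.29) = 0.06135 m³/s.
= 61.35 L/s.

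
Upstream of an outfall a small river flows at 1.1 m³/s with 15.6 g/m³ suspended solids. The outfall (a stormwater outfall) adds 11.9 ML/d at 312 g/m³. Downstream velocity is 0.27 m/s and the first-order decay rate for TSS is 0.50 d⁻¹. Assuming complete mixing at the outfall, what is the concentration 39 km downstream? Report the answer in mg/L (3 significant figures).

21.1 mg/L

11.9 ML/d = 0.1377 m³/s.
After complete mixing, C₀ = (0.1377·312 + 1.1·15.6) / 1.238 = 48.58 mg/L.
Travel time t = 3.9e+04 m / 0.27 m/s = 1.444e+05 s = 1.672 d.
C = 48.58·exp(−0.50·1.672) = 48.58·0.4335 = 21.06 mg/L.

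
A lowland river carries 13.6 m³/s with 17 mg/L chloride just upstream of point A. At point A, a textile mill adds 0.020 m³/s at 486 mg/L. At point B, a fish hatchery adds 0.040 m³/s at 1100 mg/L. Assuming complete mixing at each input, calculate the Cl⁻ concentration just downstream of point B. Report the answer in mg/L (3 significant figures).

20.9 mg/L

After input A: C = (13.6·17 + 0.02·486) / 13.62 = 17.69 mg/L.
After input B: C = (13.62·17.69 + 0.04·1100) / 13.66 = 20.86 mg/L.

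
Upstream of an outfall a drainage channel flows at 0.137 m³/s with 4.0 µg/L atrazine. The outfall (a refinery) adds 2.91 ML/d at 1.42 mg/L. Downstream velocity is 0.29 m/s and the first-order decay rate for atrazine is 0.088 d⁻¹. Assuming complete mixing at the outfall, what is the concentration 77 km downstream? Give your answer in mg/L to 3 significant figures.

0.216 mg/L

2.91 ML/d = 0.03368 m³/s.
4.0 µg/L = 0.004 mg/L.
After complete mixing, C₀ = (0.03368·1.42 + 0.137·0.004) / 0.1707 = 0.2834 mg/L.
Travel time t = 7.7e+04 m / 0.29 m/s = 2.655e+05 s = 3.073 d.
C = 0.2834·exp(−0.088·3.073) = 0.2834·0.763 = 0.2163 mg/L.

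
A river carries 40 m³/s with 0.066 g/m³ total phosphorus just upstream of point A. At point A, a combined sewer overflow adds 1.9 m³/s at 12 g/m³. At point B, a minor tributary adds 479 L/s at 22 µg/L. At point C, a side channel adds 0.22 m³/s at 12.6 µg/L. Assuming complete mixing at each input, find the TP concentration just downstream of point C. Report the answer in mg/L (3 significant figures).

After input A: C = (40·0.066 + 1.9·12) / 41.9 = 0.6072 mg/L.
479 L/s = 0.479 m³/s.
22 µg/L = 0.022 mg/L.
After input B: C = (41.9·0.6072 + 0.479·0.022) / 42.38 = 0.6005 mg/L.
12.6 µg/L = 0.0126 mg/L.
After input C: C = (42.38·0.6005 + 0.22·0.0126) / 42.6 = 0.5975 mg/L.

0.598 mg/L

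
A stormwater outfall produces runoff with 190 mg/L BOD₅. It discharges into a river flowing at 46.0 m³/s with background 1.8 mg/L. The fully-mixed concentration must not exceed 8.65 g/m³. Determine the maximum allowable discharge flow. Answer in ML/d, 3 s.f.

Mass balance at complete mixing: C_std·(Q_w + Q_r) = Q_w·C_e + Q_r·C_b.
Rearranging, Q_w = Q_r·(C_std − C_b)/(C_e − C_std) = 46.0·(8.65 − 1.8) / (190 − 8.65) = 1.738 m³/s.
= 150.1 ML/d.

150 ML/d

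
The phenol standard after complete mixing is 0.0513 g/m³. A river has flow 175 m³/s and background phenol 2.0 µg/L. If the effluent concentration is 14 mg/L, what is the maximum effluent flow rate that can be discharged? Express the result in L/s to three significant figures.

619 L/s

2.0 µg/L = 0.002 mg/L.
Mass balance at complete mixing: C_std·(Q_w + Q_r) = Q_w·C_e + Q_r·C_b.
Rearranging, Q_w = Q_r·(C_std − C_b)/(C_e − C_std) = 175·(0.0513 − 0.002) / (14 − 0.0513) = 0.6185 m³/s.
= 618.5 L/s.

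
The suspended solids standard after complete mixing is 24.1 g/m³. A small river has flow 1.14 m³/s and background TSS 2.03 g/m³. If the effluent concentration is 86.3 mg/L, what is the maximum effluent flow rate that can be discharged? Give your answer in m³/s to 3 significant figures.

Mass balance at complete mixing: C_std·(Q_w + Q_r) = Q_w·C_e + Q_r·C_b.
Rearranging, Q_w = Q_r·(C_std − C_b)/(C_e − C_std) = 1.14·(24.1 − 2.03) / (86.3 − 24.1) = 0.4045 m³/s.

0.404 m³/s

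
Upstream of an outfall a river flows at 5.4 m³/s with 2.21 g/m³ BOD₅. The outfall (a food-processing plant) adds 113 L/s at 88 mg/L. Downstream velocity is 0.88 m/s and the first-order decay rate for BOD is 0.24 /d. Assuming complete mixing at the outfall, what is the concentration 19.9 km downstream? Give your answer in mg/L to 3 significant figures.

113 L/s = 0.113 m³/s.
After complete mixing, C₀ = (0.113·88 + 5.4·2.21) / 5.513 = 3.968 mg/L.
Travel time t = 1.99e+04 m / 0.88 m/s = 2.261e+04 s = 0.2617 d.
C = 3.968·exp(−0.24·0.2617) = 3.968·0.9391 = 3.727 mg/L.

3.73 mg/L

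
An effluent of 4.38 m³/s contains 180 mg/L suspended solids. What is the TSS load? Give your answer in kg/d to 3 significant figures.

Mass flux = Q·C = 4.38 m³/s × 180 g/m³ = 788.4 g/s.
= 788.4 g/s × 86.4 = 6.812e+04 kg/d.

68100 kg/d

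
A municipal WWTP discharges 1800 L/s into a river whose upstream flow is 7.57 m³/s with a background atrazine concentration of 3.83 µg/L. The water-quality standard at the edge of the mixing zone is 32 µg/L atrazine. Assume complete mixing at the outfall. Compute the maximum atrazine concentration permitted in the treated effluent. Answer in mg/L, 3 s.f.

1800 L/s = 1.8 m³/s.
3.83 µg/L = 0.00383 mg/L.
32 µg/L = 0.032 mg/L.
Mass balance: 0.032·9.37 = 1.8·Cₑ + 7.57·0.00383.
Cₑ = (0.2998 − 0.02899) / 1.8 = 0.1505 mg/L.

0.150 mg/L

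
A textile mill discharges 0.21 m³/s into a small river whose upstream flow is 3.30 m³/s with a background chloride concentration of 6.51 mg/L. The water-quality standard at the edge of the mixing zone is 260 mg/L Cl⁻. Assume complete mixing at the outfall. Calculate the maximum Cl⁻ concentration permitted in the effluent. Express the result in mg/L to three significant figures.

4240 mg/L

Mass balance: 260·3.51 = 0.21·Cₑ + 3.3·6.51.
Cₑ = (912.6 − 21.48) / 0.21 = 4243 mg/L.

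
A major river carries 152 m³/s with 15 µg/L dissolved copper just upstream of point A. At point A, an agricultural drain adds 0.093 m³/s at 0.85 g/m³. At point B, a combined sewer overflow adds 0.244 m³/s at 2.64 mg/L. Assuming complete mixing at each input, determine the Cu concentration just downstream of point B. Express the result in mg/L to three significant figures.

15 µg/L = 0.015 mg/L.
After input A: C = (152·0.015 + 0.093·0.85) / 152.1 = 0.01551 mg/L.
After input B: C = (152.1·0.01551 + 0.244·2.64) / 152.3 = 0.01971 mg/L.

0.0197 mg/L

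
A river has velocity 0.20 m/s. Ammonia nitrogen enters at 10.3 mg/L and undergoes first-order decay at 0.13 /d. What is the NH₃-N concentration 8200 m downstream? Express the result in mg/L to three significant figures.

9.68 mg/L

Travel time t = 8200 m / 0.20 m/s = 8200/0.20 = 4.1e+04 s = 0.4745 d.
First-order decay: C = 10.3·exp(−0.13·0.4745) = 10.3·0.9402 = 9.684 mg/L.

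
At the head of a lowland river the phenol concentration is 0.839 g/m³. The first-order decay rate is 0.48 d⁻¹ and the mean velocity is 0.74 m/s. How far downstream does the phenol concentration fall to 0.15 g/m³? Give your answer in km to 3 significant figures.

229 km

From C = C₀·e^(−kt), t = ln(C₀/C)/k = ln(0.839/0.15)/0.48 = 1.722/0.48 = 3.587 d.
Distance = v·t = 0.74 m/s × 3.099e+05 s = 2.293e+05 m = 229.3 km.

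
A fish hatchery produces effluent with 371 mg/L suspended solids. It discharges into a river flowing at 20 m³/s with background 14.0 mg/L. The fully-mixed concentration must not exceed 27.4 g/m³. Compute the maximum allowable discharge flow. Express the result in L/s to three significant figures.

Mass balance at complete mixing: C_std·(Q_w + Q_r) = Q_w·C_e + Q_r·C_b.
Rearranging, Q_w = Q_r·(C_std − C_b)/(C_e − C_std) = 20·(27.4 − 14) / (371 − 27.4) = 0.78 m³/s.
= 780 L/s.

780 L/s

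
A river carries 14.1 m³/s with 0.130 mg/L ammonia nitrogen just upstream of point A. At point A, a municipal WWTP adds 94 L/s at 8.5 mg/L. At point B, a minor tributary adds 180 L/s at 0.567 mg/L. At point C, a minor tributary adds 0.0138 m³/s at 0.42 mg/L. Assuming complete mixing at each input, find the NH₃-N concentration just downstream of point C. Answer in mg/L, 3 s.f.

0.190 mg/L

94 L/s = 0.094 m³/s.
After input A: C = (14.1·0.13 + 0.094·8.5) / 14.19 = 0.1854 mg/L.
180 L/s = 0.18 m³/s.
After input B: C = (14.19·0.1854 + 0.18·0.567) / 14.37 = 0.1902 mg/L.
After input C: C = (14.37·0.1902 + 0.0138·0.42) / 14.39 = 0.1904 mg/L.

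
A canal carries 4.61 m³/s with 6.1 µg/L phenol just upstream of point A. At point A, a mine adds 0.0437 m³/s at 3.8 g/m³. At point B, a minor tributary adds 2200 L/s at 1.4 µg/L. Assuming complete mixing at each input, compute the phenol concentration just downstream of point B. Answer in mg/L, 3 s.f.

0.0288 mg/L

6.1 µg/L = 0.0061 mg/L.
After input A: C = (4.61·0.0061 + 0.0437·3.8) / 4.654 = 0.04173 mg/L.
2200 L/s = 2.2 m³/s.
1.4 µg/L = 0.0014 mg/L.
After input B: C = (4.654·0.04173 + 2.2·0.0014) / 6.854 = 0.02878 mg/L.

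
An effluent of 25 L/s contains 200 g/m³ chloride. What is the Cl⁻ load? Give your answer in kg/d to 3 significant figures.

25 L/s = 0.025 m³/s.
Mass flux = Q·C = 0.025 m³/s × 200 g/m³ = 5 g/s.
= 5 g/s × 86.4 = 432 kg/d.

432 kg/d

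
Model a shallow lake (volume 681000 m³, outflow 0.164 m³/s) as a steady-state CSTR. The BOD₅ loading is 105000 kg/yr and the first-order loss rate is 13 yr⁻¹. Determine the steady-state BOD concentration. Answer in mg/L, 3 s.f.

Outflow Q = 0.164 m³/s × 3.156e+07 s/yr = 5.175e+06 m³/yr.
Steady-state CSTR mass balance: W = Q·C + k·V·C, so C = W/(Q + kV).
Q + kV = 5.175e+06 + 13·681000 = 1.403e+07 m³/yr.
C = 105000/1.403e+07 = 0.007485 kg/m³ = 7.485 mg/L.

7.48 mg/L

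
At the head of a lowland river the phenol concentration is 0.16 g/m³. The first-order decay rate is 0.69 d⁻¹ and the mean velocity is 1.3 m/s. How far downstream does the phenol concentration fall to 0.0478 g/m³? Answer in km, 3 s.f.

From C = C₀·e^(−kt), t = ln(C₀/C)/k = ln(0.16/0.0478)/0.69 = 1.208/0.69 = 1.751 d.
Distance = v·t = 1.3 m/s × 1.513e+05 s = 1.967e+05 m = 196.7 km.

197 km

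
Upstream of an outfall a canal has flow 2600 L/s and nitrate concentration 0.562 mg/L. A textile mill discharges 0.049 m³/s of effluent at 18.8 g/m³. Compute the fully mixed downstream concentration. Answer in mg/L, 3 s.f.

2600 L/s = 2.6 m³/s.
Flow-weighted mixing gives C = (0.049·18.8 + 2.6·0.562) / (0.049 + 2.6) = 2.382/2.649 = 0.8994 mg/L.

0.899 mg/L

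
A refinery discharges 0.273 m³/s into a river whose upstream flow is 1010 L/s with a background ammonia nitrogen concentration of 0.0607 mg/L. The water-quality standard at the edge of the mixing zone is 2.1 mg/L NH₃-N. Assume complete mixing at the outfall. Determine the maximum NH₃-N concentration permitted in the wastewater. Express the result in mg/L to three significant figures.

1010 L/s = 1.01 m³/s.
Mass balance: 2.1·1.283 = 0.273·Cₑ + 1.01·0.0607.
Cₑ = (2.694 − 0.06131) / 0.273 = 9.645 mg/L.

9.64 mg/L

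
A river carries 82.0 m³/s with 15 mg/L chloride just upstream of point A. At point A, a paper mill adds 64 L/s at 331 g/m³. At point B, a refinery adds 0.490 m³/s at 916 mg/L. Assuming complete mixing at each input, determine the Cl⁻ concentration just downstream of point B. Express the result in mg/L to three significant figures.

64 L/s = 0.064 m³/s.
After input A: C = (82·15 + 0.064·331) / 82.06 = 15.25 mg/L.
After input B: C = (82.06·15.25 + 0.49·916) / 82.55 = 20.59 mg/L.

20.6 mg/L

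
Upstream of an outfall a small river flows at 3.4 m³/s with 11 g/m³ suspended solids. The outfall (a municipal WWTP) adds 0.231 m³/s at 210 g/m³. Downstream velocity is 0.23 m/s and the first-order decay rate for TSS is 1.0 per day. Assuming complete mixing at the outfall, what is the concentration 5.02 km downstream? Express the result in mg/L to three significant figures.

After complete mixing, C₀ = (0.231·210 + 3.4·11) / 3.631 = 23.66 mg/L.
Travel time t = 5020 m / 0.23 m/s = 2.183e+04 s = 0.2526 d.
C = 23.66·exp(−1.0·0.2526) = 23.66·0.7768 = 18.38 mg/L.

18.4 mg/L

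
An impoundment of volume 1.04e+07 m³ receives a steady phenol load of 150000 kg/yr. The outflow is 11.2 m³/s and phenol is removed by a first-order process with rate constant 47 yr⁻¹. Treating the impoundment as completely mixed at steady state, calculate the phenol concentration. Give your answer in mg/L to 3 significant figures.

0.178 mg/L

Outflow Q = 11.2 m³/s × 3.156e+07 s/yr = 3.534e+08 m³/yr.
Steady-state CSTR mass balance: W = Q·C + k·V·C, so C = W/(Q + kV).
Q + kV = 3.534e+08 + 47·1.04e+07 = 8.422e+08 m³/yr.
C = 150000/8.422e+08 = 0.0001781 kg/m³ = 0.1781 mg/L.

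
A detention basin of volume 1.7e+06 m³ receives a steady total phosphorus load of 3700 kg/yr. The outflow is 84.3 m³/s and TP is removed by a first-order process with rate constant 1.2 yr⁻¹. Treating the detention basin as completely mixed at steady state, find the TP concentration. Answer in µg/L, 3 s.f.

1.39 µg/L

Outflow Q = 84.3 m³/s × 3.156e+07 s/yr = 2.66e+09 m³/yr.
Steady-state CSTR mass balance: W = Q·C + k·V·C, so C = W/(Q + kV).
Q + kV = 2.66e+09 + 1.2·1.7e+06 = 2.662e+09 m³/yr.
C = 3700/2.662e+09 = 1.39e-06 kg/m³ = 0.00139 mg/L = 1.39 µg/L.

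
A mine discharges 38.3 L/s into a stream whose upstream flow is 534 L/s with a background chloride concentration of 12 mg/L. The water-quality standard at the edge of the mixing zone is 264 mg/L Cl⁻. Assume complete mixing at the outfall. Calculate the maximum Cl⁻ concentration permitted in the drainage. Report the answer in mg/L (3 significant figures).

3780 mg/L

38.3 L/s = 0.0383 m³/s.
534 L/s = 0.534 m³/s.
Mass balance: 264·0.5723 = 0.0383·Cₑ + 0.534·12.
Cₑ = (151.1 − 6.408) / 0.0383 = 3778 mg/L.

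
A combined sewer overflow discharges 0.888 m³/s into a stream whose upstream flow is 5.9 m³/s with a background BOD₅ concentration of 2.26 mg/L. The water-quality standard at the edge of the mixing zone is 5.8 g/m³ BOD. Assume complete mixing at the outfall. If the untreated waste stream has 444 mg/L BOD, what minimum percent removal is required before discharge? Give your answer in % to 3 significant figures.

93.4 %

Mass balance: 5.8·6.788 = 0.888·Cₑ + 5.9·2.26.
Cₑ = (39.37 − 13.33) / 0.888 = 29.32 mg/L.
Required removal = 1 − 29.32/444 = 93.4 %.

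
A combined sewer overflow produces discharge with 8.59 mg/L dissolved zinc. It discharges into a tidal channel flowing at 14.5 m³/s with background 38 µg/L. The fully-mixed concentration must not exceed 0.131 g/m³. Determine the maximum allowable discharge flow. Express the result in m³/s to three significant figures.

38 µg/L = 0.038 mg/L.
Mass balance at complete mixing: C_std·(Q_w + Q_r) = Q_w·C_e + Q_r·C_b.
Rearranging, Q_w = Q_r·(C_std − C_b)/(C_e − C_std) = 14.5·(0.131 − 0.038) / (8.59 − 0.131) = 0.1594 m³/s.

0.159 m³/s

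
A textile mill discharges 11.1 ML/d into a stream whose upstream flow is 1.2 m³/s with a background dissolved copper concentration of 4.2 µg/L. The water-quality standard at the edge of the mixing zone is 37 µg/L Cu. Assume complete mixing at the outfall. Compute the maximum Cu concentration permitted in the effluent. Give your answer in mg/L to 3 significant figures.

11.1 ML/d = 0.1285 m³/s.
4.2 µg/L = 0.0042 mg/L.
37 µg/L = 0.037 mg/L.
Mass balance: 0.037·1.328 = 0.1285·Cₑ + 1.2·0.0042.
Cₑ = (0.04915 − 0.00504) / 0.1285 = 0.3434 mg/L.

0.343 mg/L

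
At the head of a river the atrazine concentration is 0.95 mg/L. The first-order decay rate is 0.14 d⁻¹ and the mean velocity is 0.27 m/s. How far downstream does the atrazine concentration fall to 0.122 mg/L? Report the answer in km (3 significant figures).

From C = C₀·e^(−kt), t = ln(C₀/C)/k = ln(0.95/0.122)/0.14 = 2.052/0.14 = 14.66 d.
Distance = v·t = 0.27 m/s × 1.267e+06 s = 3.42e+05 m = 342 km.

342 km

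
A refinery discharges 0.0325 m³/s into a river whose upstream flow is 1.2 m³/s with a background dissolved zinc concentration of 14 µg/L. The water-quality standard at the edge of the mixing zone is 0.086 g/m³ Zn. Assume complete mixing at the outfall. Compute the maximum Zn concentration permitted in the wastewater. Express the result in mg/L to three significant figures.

14 µg/L = 0.014 mg/L.
Mass balance: 0.086·1.232 = 0.0325·Cₑ + 1.2·0.014.
Cₑ = (0.106 − 0.0168) / 0.0325 = 2.744 mg/L.

2.74 mg/L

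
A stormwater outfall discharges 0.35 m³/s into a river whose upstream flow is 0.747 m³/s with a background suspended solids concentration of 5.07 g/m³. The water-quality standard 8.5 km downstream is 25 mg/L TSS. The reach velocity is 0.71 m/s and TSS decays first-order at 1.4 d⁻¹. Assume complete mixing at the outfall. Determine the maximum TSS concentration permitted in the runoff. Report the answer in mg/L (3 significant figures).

84.3 mg/L

Travel time to the compliance point: t = 8500/0.71 = 1.197e+04 s = 0.1386 d; decay factor exp(−1.4·0.1386) = 0.8237.
So the concentration just after mixing may be at most 25/0.8237 = 30.35 mg/L.
Mass balance: 30.35·1.097 = 0.35·Cₑ + 0.747·5.07.
Cₑ = (33.3 − 3.787) / 0.35 = 84.31 mg/L.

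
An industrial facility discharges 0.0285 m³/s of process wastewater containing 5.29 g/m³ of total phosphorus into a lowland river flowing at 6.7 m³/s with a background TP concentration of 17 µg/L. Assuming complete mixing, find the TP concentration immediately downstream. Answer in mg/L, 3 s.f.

17 µg/L = 0.017 mg/L.
By mass balance at complete mixing, C = (0.0285·5.29 + 6.7·0.017) / (0.0285 + 6.7) = 0.2647/6.729 = 0.03933 mg/L.

0.0393 mg/L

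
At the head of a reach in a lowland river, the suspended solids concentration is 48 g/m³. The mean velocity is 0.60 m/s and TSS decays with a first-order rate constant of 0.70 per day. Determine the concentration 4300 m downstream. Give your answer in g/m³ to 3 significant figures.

Travel time t = 4300 m / 0.60 m/s = 4300/0.60 = 7167 s = 0.08295 d.
First-order decay: C = 48·exp(−0.70·0.08295) = 48·0.9436 = 45.29 g/m³.

45.3 g/m³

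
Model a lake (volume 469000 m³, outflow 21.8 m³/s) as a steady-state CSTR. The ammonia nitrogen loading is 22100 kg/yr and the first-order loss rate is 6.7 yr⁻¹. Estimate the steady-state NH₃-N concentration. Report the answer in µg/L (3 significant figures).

32.0 µg/L

Outflow Q = 21.8 m³/s × 3.156e+07 s/yr = 6.88e+08 m³/yr.
Steady-state CSTR mass balance: W = Q·C + k·V·C, so C = W/(Q + kV).
Q + kV = 6.88e+08 + 6.7·469000 = 6.911e+08 m³/yr.
C = 22100/6.911e+08 = 3.198e-05 kg/m³ = 0.03198 mg/L = 31.98 µg/L.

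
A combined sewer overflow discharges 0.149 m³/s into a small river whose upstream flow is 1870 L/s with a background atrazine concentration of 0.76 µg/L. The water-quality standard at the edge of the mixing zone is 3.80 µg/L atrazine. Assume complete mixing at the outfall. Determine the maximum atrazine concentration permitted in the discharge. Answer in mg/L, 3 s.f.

0.0420 mg/L

1870 L/s = 1.87 m³/s.
0.76 µg/L = 0.00076 mg/L.
3.80 µg/L = 0.0038 mg/L.
Mass balance: 0.0038·2.019 = 0.149·Cₑ + 1.87·0.00076.
Cₑ = (0.007672 − 0.001421) / 0.149 = 0.04195 mg/L.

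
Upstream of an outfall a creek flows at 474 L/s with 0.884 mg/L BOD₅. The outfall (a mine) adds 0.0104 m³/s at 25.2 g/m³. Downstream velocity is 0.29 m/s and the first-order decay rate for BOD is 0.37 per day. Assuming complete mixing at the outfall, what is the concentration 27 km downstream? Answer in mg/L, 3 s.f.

474 L/s = 0.474 m³/s.
After complete mixing, C₀ = (0.0104·25.2 + 0.474·0.884) / 0.4844 = 1.406 mg/L.
Travel time t = 2.7e+04 m / 0.29 m/s = 9.31e+04 s = 1.078 d.
C = 1.406·exp(−0.37·1.078) = 1.406·0.6712 = 0.9437 mg/L.

0.944 mg/L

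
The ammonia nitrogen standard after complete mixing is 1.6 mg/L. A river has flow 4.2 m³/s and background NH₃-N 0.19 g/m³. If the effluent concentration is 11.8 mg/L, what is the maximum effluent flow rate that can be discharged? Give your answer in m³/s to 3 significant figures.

0.581 m³/s

Mass balance at complete mixing: C_std·(Q_w + Q_r) = Q_w·C_e + Q_r·C_b.
Rearranging, Q_w = Q_r·(C_std − C_b)/(C_e − C_std) = 4.2·(1.6 − 0.19) / (11.8 − 1.6) = 0.5806 m³/s.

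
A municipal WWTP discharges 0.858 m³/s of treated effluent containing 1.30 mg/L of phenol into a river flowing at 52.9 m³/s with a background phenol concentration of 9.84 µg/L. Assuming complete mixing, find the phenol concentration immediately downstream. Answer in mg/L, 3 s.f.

9.84 µg/L = 0.00984 mg/L.
Conservation of mass across the mixing zone: C = (0.858·1.3 + 52.9·0.00984) / (0.858 + 52.9) = 1.636/53.76 = 0.03043 mg/L.

0.0304 mg/L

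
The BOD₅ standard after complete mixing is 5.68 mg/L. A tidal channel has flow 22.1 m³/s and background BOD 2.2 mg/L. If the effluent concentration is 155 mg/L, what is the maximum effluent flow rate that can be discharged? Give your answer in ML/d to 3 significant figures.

44.5 ML/d

Mass balance at complete mixing: C_std·(Q_w + Q_r) = Q_w·C_e + Q_r·C_b.
Rearranging, Q_w = Q_r·(C_std − C_b)/(C_e − C_std) = 22.1·(5.68 − 2.2) / (155 − 5.68) = 0.5151 m³/s.
= 44.5 ML/d.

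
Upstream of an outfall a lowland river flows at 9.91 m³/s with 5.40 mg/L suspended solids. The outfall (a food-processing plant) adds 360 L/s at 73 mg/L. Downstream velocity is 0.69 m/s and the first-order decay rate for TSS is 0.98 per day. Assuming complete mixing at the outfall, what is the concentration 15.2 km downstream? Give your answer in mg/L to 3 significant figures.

360 L/s = 0.36 m³/s.
After complete mixing, C₀ = (0.36·73 + 9.91·5.4) / 10.27 = 7.77 mg/L.
Travel time t = 1.52e+04 m / 0.69 m/s = 2.203e+04 s = 0.255 d.
C = 7.77·exp(−0.98·0.255) = 7.77·0.7789 = 6.052 mg/L.

6.05 mg/L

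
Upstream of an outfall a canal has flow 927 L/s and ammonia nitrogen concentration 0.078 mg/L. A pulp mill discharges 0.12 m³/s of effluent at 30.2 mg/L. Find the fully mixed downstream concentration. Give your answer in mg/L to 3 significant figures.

3.53 mg/L

927 L/s = 0.927 m³/s.
Flow-weighted mixing gives C = (0.12·30.2 + 0.927·0.078) / (0.12 + 0.927) = 3.696/1.047 = 3.53 mg/L.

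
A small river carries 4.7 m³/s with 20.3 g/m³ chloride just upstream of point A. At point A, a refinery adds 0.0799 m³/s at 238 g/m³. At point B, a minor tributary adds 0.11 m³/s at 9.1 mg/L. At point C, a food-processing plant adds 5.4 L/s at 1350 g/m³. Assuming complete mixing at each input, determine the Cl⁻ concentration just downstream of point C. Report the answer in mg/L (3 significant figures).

After input A: C = (4.7·20.3 + 0.0799·238) / 4.78 = 23.94 mg/L.
After input B: C = (4.78·23.94 + 0.11·9.1) / 4.89 = 23.61 mg/L.
5.4 L/s = 0.0054 m³/s.
After input C: C = (4.89·23.61 + 0.0054·1350) / 4.895 = 25.07 mg/L.

25.1 mg/L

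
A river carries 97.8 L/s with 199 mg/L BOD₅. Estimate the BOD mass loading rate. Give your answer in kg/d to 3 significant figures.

1680 kg/d

97.8 L/s = 0.0978 m³/s.
Mass flux = Q·C = 0.0978 m³/s × 199 g/m³ = 19.46 g/s.
= 19.46 g/s × 86.4 = 1682 kg/d.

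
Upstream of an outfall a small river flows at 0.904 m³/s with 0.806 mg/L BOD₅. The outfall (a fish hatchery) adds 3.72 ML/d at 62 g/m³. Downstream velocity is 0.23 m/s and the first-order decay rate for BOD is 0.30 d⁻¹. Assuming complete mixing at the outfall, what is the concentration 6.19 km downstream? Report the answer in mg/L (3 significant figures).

3.27 mg/L

3.72 ML/d = 0.04306 m³/s.
After complete mixing, C₀ = (0.04306·62 + 0.904·0.806) / 0.9471 = 3.588 mg/L.
Travel time t = 6190 m / 0.23 m/s = 2.691e+04 s = 0.3115 d.
C = 3.588·exp(−0.30·0.3115) = 3.588·0.9108 = 3.268 mg/L.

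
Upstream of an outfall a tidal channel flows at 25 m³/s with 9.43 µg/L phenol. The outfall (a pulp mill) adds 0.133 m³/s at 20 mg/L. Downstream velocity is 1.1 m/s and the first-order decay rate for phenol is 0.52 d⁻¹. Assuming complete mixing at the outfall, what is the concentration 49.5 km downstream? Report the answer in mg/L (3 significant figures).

0.0879 mg/L

9.43 µg/L = 0.00943 mg/L.
After complete mixing, C₀ = (0.133·20 + 25·0.00943) / 25.13 = 0.1152 mg/L.
Travel time t = 4.95e+04 m / 1.1 m/s = 4.5e+04 s = 0.5208 d.
C = 0.1152·exp(−0.52·0.5208) = 0.1152·0.7627 = 0.08788 mg/L.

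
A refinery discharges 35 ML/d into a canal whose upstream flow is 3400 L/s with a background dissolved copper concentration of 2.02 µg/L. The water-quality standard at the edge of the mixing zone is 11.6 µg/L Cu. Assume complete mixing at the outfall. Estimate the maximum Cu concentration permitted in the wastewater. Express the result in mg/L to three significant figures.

35 ML/d = 0.4051 m³/s.
3400 L/s = 3.4 m³/s.
2.02 µg/L = 0.00202 mg/L.
11.6 µg/L = 0.0116 mg/L.
Mass balance: 0.0116·3.805 = 0.4051·Cₑ + 3.4·0.00202.
Cₑ = (0.04414 − 0.006868) / 0.4051 = 0.09201 mg/L.

0.0920 mg/L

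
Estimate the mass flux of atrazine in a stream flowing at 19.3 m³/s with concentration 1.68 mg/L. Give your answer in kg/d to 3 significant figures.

Mass flux = Q·C = 19.3 m³/s × 1.68 g/m³ = 32.42 g/s.
= 32.42 g/s × 86.4 = 2801 kg/d.

2800 kg/d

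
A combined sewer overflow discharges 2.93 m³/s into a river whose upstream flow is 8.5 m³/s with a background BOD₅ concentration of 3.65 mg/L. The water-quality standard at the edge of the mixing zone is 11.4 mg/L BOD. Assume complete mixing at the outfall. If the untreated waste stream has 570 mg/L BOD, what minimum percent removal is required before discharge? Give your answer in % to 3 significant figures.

Mass balance: 11.4·11.43 = 2.93·Cₑ + 8.5·3.65.
Cₑ = (130.3 − 31.02) / 2.93 = 33.88 mg/L.
Required removal = 1 − 33.88/570 = 94.06 %.

94.1 %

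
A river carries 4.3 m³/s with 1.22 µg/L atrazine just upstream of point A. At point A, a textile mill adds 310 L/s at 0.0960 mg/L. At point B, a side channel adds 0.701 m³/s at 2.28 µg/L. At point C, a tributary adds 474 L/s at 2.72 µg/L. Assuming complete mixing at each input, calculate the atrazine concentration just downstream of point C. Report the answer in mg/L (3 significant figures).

1.22 µg/L = 0.00122 mg/L.
310 L/s = 0.31 m³/s.
After input A: C = (4.3·0.00122 + 0.31·0.096) / 4.61 = 0.007593 mg/L.
2.28 µg/L = 0.00228 mg/L.
After input B: C = (4.61·0.007593 + 0.701·0.00228) / 5.311 = 0.006892 mg/L.
474 L/s = 0.474 m³/s.
2.72 µg/L = 0.00272 mg/L.
After input C: C = (5.311·0.006892 + 0.474·0.00272) / 5.785 = 0.00655 mg/L.

0.00655 mg/L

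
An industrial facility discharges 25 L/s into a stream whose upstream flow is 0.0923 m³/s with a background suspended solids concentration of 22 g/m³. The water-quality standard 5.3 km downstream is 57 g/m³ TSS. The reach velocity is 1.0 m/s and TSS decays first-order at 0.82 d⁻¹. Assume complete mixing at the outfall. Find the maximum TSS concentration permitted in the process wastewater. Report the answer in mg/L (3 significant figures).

25 L/s = 0.025 m³/s.
Travel time to the compliance point: t = 5300/1.0 = 5300 s = 0.06134 d; decay factor exp(−0.82·0.06134) = 0.9509.
So the concentration just after mixing may be at most 57/0.9509 = 59.94 mg/L.
Mass balance: 59.94·0.1173 = 0.025·Cₑ + 0.0923·22.
Cₑ = (7.031 − 2.031) / 0.025 = 200 mg/L.

200 mg/L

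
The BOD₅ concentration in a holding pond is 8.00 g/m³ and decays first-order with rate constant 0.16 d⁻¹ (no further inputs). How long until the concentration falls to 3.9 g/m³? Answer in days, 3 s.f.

t = ln(C₀/C)/k = ln(8.00/3.9)/0.16 = 0.7185/0.16 = 4.49 d.

4.49 d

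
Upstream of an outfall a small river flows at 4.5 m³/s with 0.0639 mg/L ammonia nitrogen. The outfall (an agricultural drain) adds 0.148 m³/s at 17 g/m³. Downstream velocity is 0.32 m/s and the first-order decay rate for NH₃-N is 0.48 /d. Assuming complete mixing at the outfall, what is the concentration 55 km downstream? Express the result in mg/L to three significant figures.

0.232 mg/L

After complete mixing, C₀ = (0.148·17 + 4.5·0.0639) / 4.648 = 0.6032 mg/L.
Travel time t = 5.5e+04 m / 0.32 m/s = 1.719e+05 s = 1.989 d.
C = 0.6032·exp(−0.48·1.989) = 0.6032·0.3849 = 0.2321 mg/L.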